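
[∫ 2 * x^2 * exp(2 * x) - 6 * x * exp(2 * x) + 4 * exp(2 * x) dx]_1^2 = -exp(2)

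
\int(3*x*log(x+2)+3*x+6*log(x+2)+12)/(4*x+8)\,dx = 3*(x + 4)*log(x + 2)/4 + C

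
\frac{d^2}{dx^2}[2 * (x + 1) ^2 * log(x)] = (4*x^2*log(x) + 6*x^2 + 4*x - 2)/x^2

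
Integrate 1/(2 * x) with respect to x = log(2*x)/2 + C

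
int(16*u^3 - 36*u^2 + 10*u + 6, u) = 4*u^4 - 12*u^3 + 5*u^2 + 6*u + C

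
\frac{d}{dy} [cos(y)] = -sin(y)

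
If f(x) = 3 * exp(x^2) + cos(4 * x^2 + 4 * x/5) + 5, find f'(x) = 6*x*exp(x^2) - 8*x*sin(4*x^2 + 4*x/5) - 4*sin(4*x^2 + 4*x/5)/5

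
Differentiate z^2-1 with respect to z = 2*z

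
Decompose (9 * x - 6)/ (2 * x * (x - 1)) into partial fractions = 3/(2*(x - 1)) + 3/x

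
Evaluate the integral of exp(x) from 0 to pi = -1 + exp(pi)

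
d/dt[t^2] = 2*t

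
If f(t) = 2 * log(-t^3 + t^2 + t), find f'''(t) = (12*t^6 - 24*t^5 + 36*t^4 + 4*t^3 - 12*t - 4)/(t^9 - 3*t^8 + 5*t^6 - 3*t^4 - t^3)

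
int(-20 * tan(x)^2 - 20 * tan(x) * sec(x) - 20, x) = -20*tan(x) - 20/cos(x) + C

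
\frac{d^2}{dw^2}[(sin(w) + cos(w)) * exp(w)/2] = sqrt(2)*exp(w)*cos(w + pi/4)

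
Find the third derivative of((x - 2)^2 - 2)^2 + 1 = 24*x - 48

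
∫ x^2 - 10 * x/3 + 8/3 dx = x^3/3 - 5*x^2/3 + 8*x/3 + C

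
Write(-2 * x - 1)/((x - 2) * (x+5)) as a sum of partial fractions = -9/(7*(x + 5)) - 5/(7*(x - 2))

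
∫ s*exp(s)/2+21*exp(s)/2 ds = (s + 20)*exp(s)/2 + C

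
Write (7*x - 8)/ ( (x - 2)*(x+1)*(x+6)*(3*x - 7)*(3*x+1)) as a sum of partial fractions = -279/(1904*(3*x + 1)) + 9/(80*(3*x - 7)) - 1/(340*(x + 6)) + 1/(20*(x + 1)) - 1/(28*(x - 2))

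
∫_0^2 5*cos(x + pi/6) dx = -5/2 + 5*sin(pi/6 + 2)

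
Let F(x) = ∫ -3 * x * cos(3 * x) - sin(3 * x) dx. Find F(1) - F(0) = -sin(3)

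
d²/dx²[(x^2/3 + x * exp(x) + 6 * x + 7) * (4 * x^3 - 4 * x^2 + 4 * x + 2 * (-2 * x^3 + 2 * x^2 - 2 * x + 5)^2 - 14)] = 8*x^7*exp(x) + 96*x^6*exp(x) + 448*x^6/3 + 168*x^5*exp(x) + 1792*x^5 - 292*x^4*exp(x) - 960*x^4 + 108*x^3*exp(x) + 880*x^3/3 - 396*x^2*exp(x) - 1552*x^2 + 156*x*exp(x) - 672*x + 208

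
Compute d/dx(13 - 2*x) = -2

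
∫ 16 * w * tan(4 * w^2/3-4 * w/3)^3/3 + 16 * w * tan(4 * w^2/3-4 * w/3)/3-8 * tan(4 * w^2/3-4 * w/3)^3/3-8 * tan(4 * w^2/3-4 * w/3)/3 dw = tan(4*w*(w - 1)/3)^2 + C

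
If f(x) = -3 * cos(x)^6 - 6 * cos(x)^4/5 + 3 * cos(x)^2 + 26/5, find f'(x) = 6*(3*cos(x)^4 + 4*cos(x)^2/5 - 1)*sin(x)*cos(x)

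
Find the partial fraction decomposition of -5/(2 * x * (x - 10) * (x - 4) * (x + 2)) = 5/(288*(x + 2)) + 5/(288*(x - 4)) - 1/(288*(x - 10)) - 1/(32*x)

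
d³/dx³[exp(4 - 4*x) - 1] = -64*exp(4 - 4*x)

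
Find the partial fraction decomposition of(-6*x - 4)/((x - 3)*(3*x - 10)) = -72/(3*x - 10) + 22/(x - 3)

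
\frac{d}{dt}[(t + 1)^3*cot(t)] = (t + 1)^2*(-t/sin(t)^2 + 3/tan(t) - 1/sin(t)^2)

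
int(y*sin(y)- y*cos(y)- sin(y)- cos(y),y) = -sqrt(2)*y*sin(y + pi/4) + C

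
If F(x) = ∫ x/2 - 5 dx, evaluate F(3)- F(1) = -8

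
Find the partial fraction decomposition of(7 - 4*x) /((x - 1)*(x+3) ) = -19/(4*(x + 3)) + 3/(4*(x - 1))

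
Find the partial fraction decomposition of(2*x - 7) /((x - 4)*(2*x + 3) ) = 20/(11*(2*x + 3)) + 1/(11*(x - 4))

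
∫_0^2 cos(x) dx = sin(2)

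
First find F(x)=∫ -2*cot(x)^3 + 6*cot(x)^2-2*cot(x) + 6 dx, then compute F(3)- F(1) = -(-3 + cot(1))^2 + (cot(3) - 3)^2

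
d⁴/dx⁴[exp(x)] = exp(x)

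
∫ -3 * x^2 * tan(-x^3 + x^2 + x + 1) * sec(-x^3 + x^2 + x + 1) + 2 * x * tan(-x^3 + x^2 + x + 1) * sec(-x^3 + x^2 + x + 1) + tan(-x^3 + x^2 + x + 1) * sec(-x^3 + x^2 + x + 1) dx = sec(-x^3 + x^2 + x + 1) + C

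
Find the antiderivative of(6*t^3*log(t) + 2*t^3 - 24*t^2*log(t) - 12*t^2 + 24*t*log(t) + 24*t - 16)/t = 2*(t - 2)^3*log(t) + C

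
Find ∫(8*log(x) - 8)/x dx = 4*(log(x) - 1)^2 + C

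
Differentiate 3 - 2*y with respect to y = -2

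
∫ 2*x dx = x^2 + C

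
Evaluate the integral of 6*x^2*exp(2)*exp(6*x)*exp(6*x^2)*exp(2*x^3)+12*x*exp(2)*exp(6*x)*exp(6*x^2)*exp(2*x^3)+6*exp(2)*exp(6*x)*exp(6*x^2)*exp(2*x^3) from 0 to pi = -exp(2) + exp(2*(1 + pi)^3)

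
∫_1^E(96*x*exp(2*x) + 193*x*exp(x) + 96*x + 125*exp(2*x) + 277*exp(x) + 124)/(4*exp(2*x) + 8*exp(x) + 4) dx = -63 - 29*E/(4*(1 + E)) + (E/4 + 7)*exp(E)/(1 + exp(E)) + (-4*E - 5)*(-3*E - 4)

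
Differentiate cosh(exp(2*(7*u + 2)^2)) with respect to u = 28*(7*u + 2)*exp(8)*exp(56*u)*exp(98*u^2)*sinh(exp(8)*exp(56*u)*exp(98*u^2))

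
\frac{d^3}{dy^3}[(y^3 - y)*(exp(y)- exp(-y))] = (y^3*exp(2*y) + y^3 + 9*y^2*exp(2*y) - 9*y^2 + 17*y*exp(2*y) + 17*y + 3*exp(2*y) - 3)*exp(-y)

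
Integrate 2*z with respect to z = z^2 + C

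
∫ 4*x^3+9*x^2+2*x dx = x^4 + 3*x^3 + x^2 + C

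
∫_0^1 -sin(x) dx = -1 + cos(1)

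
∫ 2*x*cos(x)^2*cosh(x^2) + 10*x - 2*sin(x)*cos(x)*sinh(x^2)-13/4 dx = 5*x^2 - 13*x/4 + cos(x)^2*sinh(x^2) + C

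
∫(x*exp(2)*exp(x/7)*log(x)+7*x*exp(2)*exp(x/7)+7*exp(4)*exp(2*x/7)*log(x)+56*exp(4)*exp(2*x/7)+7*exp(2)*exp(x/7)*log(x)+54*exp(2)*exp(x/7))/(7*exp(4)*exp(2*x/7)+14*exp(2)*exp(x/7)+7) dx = (x*log(x) + 7*x - 2)*exp(x/7 + 2)/(exp(x/7 + 2) + 1) + C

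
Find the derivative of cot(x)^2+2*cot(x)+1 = -2*(1 + cos(x)/sin(x))/sin(x)^2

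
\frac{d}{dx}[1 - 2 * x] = -2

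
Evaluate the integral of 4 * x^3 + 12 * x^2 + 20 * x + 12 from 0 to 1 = 27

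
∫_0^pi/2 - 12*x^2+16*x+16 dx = -4 + (-2*pi - 4)*(-3*pi/2 - 1 + pi^2/4)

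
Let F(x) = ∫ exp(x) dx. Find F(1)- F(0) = -1 + E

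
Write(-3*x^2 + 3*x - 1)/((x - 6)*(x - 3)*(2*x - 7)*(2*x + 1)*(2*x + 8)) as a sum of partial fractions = 1/(392*(2*x + 1)) + 109/(600*(2*x - 7)) - 61/(14700*(x + 4)) - 19/(294*(x - 3)) - 7/(300*(x - 6))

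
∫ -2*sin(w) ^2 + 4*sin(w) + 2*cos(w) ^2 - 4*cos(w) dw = (sqrt(2)*sin(w + pi/4) - 2)^2 + C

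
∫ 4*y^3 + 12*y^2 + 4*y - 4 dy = y^4 + 4*y^3 + 2*y^2 - 4*y + C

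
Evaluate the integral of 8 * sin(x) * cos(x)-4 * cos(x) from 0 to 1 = -1 + (-1 + 2*sin(1))^2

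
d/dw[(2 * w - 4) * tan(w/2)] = w/cos(w/2)^2 + 2*tan(w/2) - 2/cos(w/2)^2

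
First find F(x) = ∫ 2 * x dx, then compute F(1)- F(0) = 1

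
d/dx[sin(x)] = cos(x)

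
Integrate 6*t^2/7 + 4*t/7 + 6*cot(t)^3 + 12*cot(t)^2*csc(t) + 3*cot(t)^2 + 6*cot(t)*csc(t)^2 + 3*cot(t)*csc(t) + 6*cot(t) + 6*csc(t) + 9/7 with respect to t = 2*t*(t - 2)*(t + 3)/7 - 3*(cot(t) + csc(t))^2 - 3*cot(t) - 3*csc(t) + C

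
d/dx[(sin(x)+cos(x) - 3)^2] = 2*cos(2*x) - 6*sqrt(2)*cos(x + pi/4)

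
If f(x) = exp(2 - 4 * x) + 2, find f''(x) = 16*exp(2 - 4*x)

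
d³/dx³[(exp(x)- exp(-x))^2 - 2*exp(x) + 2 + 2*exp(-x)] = (8*exp(4*x) - 2*exp(3*x) - 2*exp(x) - 8)*exp(-2*x)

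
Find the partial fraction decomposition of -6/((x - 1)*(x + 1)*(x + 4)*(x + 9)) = 3/(200*(x + 9)) - 2/(25*(x + 4)) + 1/(8*(x + 1)) - 3/(50*(x - 1))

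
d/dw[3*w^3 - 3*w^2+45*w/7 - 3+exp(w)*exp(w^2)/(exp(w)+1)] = (63*w^2*exp(2*w) + 126*w^2*exp(w) + 63*w^2 - 42*w*exp(2*w) - 84*w*exp(w) + 14*w*exp(w^2 + w) + 14*w*exp(w^2 + 2*w) - 42*w + 45*exp(2*w) + 90*exp(w) + 7*exp(w^2 + w) + 45)/(7*exp(2*w) + 14*exp(w) + 7)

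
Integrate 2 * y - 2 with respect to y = y^2 - 2*y + C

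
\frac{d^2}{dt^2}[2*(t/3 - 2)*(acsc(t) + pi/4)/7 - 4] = (-24*t^2 + 2*t + 12)/(21*t^5*sqrt(1 - 1/t^2) - 21*t^3*sqrt(1 - 1/t^2))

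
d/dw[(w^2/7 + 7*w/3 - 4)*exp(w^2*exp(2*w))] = 2*w^4*exp(w^2*exp(2*w) + 2*w)/7 + 104*w^3*exp(w^2*exp(2*w) + 2*w)/21 - 10*w^2*exp(w^2*exp(2*w) + 2*w)/3 + 2*w*exp(w^2*exp(2*w))/7 - 8*w*exp(w^2*exp(2*w) + 2*w) + 7*exp(w^2*exp(2*w))/3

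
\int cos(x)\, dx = sin(x) + C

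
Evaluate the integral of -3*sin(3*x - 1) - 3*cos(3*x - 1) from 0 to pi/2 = -2*sin(1)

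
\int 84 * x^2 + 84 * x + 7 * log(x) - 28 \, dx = 7*x*(4*x^2 + 6*x + log(x) - 5) + C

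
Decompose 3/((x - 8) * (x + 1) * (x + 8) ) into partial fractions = 3/(112*(x + 8)) - 1/(21*(x + 1)) + 1/(48*(x - 8))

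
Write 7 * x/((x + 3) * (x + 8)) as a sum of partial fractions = 56/(5*(x + 8)) - 21/(5*(x + 3))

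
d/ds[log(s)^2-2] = 2*log(s)/s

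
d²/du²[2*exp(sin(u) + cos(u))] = 2*(-sin(2*u) - sqrt(2)*sin(u + pi/4) + 1)*exp(sin(u))*exp(cos(u))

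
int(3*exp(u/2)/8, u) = 3*exp(u/2)/4 + C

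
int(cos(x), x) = sin(x) + C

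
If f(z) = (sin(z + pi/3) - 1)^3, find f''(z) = -3*sin(z + pi/3)^3 + 6*sin(z + pi/3)^2 + 6*sin(z + pi/3)*cos(z + pi/3)^2 - 3*sin(z + pi/3) - 6*cos(z + pi/3)^2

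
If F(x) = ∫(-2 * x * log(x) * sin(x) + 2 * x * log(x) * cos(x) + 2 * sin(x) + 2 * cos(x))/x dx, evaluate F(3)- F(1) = 2*(cos(3) + sin(3))*log(3)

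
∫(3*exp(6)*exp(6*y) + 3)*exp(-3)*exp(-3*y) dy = 2*sinh(3*y + 3) + C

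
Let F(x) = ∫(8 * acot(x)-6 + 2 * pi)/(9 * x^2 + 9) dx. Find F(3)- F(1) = -4*(acot(3)/3 + pi/12)^2 - pi/6 + 2*acot(3)/3 + pi^2/9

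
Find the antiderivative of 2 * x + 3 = x^2 + 3*x + C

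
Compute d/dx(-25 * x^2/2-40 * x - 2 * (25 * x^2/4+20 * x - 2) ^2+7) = -625*x^3/2 - 1500*x^2 - 1525*x + 120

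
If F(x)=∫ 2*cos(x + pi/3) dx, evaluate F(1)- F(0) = -sqrt(3) + 2*sin(1 + pi/3)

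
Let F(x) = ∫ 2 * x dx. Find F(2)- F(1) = 3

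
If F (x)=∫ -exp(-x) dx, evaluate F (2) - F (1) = -exp(-1) + exp(-2)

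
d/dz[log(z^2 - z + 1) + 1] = (2*z - 1)/(z^2 - z + 1)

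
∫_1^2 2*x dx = 3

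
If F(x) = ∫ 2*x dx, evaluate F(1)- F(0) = 1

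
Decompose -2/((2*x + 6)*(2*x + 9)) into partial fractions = 2/(3*(2*x + 9)) - 1/(3*(x + 3))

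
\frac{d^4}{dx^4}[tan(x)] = 24*tan(x)^5 + 40*tan(x)^3 + 16*tan(x)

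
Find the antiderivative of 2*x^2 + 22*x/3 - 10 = 2*x^3/3 + 11*x^2/3 - 10*x + C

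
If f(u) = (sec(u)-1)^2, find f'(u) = 2*(-1 + 1/cos(u))*sin(u)/cos(u)^2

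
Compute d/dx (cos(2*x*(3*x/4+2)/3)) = -(x + 4/3)*sin(x*(3*x + 8)/6)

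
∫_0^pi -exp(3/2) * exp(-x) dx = -exp(3/2) + exp(3/2 - pi)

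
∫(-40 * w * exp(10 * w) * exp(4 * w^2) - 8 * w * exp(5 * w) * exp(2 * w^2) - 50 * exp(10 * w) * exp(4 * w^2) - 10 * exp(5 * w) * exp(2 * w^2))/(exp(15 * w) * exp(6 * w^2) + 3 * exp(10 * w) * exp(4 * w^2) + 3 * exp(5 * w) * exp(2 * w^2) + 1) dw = 2*(5*exp(w*(2*w + 5)) + 3)/(exp(2*w*(2*w + 5)) + 2*exp(w*(2*w + 5)) + 1) + C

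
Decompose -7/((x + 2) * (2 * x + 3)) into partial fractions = -14/(2*x + 3) + 7/(x + 2)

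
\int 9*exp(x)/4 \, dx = 9*exp(x)/4 + C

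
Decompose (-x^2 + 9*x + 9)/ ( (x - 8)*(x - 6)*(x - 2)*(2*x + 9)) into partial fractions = 138/(2275*(2*x + 9)) + 23/(312*(x - 2)) - 9/(56*(x - 6)) + 17/(300*(x - 8))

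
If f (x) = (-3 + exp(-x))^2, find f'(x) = (6*exp(x) - 2)*exp(-2*x)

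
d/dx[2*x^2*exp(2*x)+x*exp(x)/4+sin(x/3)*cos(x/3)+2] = 4*x^2*exp(2*x) + 4*x*exp(2*x) + x*exp(x)/4 + exp(x)/4 + cos(2*x/3)/3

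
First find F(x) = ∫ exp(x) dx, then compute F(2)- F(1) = -E + exp(2)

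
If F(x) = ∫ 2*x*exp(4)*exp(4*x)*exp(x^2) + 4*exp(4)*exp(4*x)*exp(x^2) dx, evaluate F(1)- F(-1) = -E + exp(9)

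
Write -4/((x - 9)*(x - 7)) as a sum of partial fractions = 2/(x - 7) - 2/(x - 9)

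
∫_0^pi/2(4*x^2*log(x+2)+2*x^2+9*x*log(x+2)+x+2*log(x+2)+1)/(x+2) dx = -log(2) + (1 + pi/2 + pi^2/2)*log(pi/2 + 2)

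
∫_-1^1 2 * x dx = 0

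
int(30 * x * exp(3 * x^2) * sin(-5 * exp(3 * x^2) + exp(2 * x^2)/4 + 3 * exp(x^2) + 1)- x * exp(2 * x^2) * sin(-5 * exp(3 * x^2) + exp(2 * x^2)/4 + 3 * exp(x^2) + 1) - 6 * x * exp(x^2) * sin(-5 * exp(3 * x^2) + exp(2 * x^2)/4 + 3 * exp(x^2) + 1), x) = cos(-5*exp(3*x^2) + exp(2*x^2)/4 + 3*exp(x^2) + 1) + C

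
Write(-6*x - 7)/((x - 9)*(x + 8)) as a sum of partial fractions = -41/(17*(x + 8)) - 61/(17*(x - 9))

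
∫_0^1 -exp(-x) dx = -1 + exp(-1)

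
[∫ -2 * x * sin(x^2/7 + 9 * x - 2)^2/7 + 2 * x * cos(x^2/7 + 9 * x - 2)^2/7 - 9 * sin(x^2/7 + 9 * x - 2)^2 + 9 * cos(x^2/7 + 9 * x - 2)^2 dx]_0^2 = sin(4)/2 + sin(232/7)/2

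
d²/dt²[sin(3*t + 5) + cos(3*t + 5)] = -9*sqrt(2)*sin(3*t + pi/4 + 5)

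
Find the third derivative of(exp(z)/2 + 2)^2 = 2*exp(2*z) + 2*exp(z)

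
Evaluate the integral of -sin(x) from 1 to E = cos(E) - cos(1)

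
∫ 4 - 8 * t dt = -4*t^2 + 4*t + C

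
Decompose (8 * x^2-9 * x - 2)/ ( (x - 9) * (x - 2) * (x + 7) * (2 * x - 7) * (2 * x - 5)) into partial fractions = 102/(247*(2*x - 5)) - 86/(231*(2*x - 7)) + 151/(19152*(x + 7)) - 4/(63*(x - 2)) + 565/(16016*(x - 9))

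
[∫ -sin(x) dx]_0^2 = -1 + cos(2)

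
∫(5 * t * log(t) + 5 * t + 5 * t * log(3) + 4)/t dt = (5*t + 4)*log(3*t) + C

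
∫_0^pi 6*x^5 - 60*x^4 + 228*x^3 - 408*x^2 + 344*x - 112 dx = -31 + (-1 + (-2 + pi)^2)^3 + (-2 + pi)^2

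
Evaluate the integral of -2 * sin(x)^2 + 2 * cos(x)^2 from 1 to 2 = -sin(2) + sin(4)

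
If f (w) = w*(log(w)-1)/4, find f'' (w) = 1/(4*w)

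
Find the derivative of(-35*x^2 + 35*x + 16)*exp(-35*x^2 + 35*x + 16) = 2450*x^3*exp(-35*x^2 + 35*x + 16) - 3675*x^2*exp(-35*x^2 + 35*x + 16) + 35*x*exp(-35*x^2 + 35*x + 16) + 595*exp(-35*x^2 + 35*x + 16)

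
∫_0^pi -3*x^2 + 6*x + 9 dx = (-3 + pi)^2*(-pi - 3) + 27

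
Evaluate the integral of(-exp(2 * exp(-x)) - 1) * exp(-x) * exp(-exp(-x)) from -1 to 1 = -exp(E) - exp(-exp(-1)) + exp(-E) + exp(exp(-1))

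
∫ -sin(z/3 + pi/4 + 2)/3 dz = cos(z/3 + pi/4 + 2) + C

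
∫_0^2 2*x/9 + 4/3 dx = 28/9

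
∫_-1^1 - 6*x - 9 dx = -18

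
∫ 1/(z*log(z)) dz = log(log(z)/2) + C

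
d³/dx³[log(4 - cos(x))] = 2*(2*cos(x) + 7)*sin(x)/(cos(x) - 4)^3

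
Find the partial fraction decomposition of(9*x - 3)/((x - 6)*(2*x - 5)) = -39/(7*(2*x - 5)) + 51/(7*(x - 6))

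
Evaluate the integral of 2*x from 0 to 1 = 1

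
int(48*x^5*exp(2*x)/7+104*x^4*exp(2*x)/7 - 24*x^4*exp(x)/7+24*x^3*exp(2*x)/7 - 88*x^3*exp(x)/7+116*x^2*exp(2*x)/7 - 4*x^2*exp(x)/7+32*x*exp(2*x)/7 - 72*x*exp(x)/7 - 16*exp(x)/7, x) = 4*x*(x*exp(x) - 1)*(6*x^3 - 2*x^2 + 7*x + 4)*exp(x)/7 + C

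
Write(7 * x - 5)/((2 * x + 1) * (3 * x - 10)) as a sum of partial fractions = 55/(23*(3*x - 10)) + 17/(23*(2*x + 1))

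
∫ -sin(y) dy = cos(y) + C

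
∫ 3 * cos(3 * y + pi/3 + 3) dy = sin(3*y + pi/3 + 3) + C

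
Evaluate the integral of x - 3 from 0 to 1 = -5/2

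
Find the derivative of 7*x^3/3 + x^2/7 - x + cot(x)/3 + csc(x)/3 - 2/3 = 7*x^2 + 2*x/7 - cot(x)^2/3 - cot(x)*csc(x)/3 - 4/3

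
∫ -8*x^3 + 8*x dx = -2*x^4 + 4*x^2 + C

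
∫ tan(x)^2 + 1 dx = tan(x) + C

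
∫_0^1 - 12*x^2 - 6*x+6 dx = -1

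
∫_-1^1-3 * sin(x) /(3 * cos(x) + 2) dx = 0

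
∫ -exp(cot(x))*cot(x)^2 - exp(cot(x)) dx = exp(cot(x)) + C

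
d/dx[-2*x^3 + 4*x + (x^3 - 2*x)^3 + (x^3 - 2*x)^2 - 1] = 9*x^8 - 42*x^6 + 6*x^5 + 60*x^4 - 16*x^3 - 30*x^2 + 8*x + 4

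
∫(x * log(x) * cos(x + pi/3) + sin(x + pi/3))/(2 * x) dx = log(x)*sin(x + pi/3)/2 + C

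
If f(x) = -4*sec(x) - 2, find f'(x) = -4*tan(x)*sec(x)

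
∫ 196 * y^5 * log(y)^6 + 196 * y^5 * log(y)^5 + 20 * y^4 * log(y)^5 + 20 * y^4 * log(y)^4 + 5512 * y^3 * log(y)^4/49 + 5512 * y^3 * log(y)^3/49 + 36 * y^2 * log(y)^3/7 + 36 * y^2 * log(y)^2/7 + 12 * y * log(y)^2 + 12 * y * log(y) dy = 2*y^2*(2401*y^4*log(y)^4 + 294*y^3*log(y)^3 + 2067*y^2*log(y)^2 + 126*y*log(y) + 441)*log(y)^2/147 + C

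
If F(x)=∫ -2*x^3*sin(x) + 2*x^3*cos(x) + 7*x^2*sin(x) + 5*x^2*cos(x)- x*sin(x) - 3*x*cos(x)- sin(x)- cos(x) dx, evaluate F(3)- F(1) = 42*cos(3) + 42*sin(3)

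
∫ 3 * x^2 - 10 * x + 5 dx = x^3 - 5*x^2 + 5*x + C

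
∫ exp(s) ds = exp(s) + C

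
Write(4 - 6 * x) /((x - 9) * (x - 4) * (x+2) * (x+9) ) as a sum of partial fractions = -29/(819*(x + 9)) + 8/(231*(x + 2)) + 2/(39*(x - 4)) - 5/(99*(x - 9))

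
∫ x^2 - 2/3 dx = x^3/3 - 2*x/3 + C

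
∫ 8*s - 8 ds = 4*s^2 - 8*s + C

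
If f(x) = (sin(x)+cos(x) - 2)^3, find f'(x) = 3*sqrt(2)*(sqrt(2)*sin(x + pi/4) - 2)^2*cos(x + pi/4)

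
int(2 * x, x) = x^2 + C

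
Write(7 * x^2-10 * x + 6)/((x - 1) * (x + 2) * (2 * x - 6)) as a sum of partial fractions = 9/(5*(x + 2)) - 1/(4*(x - 1)) + 39/(20*(x - 3))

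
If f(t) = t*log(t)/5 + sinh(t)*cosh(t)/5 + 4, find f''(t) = (2*t*sinh(2*t) + 1)/(5*t)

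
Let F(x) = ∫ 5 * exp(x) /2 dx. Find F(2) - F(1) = -5*E/2 + 5*exp(2)/2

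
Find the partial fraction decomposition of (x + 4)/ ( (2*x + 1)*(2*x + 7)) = -1/(12*(2*x + 7)) + 7/(12*(2*x + 1))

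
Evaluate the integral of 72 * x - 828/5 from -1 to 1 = -1656/5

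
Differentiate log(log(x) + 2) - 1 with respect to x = 1/(x*log(x) + 2*x)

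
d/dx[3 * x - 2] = 3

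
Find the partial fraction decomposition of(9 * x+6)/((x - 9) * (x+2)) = 12/(11*(x + 2)) + 87/(11*(x - 9))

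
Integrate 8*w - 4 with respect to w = 4*w^2 - 4*w + C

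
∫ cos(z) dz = sin(z) + C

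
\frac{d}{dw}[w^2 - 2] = 2*w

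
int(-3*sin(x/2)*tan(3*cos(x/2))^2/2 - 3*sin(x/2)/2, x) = tan(3*cos(x/2)) + C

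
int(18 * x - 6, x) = 9*x^2 - 6*x + C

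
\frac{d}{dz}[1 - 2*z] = -2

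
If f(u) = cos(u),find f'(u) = -sin(u)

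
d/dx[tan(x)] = cos(x)^(-2)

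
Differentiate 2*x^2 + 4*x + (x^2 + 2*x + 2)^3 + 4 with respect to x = 6*x^5 + 30*x^4 + 72*x^3 + 96*x^2 + 76*x + 28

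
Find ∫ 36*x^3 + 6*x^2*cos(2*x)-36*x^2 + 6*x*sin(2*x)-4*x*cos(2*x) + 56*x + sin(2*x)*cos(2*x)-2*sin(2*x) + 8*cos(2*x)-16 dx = 3*x^2 - 2*x + (6*x^2 - 4*x + sin(2*x) + 7)^2/4 + sin(2*x)/2 + C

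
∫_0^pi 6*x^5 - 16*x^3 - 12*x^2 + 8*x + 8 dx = -4 + (-2*pi - 2 + pi^3)^2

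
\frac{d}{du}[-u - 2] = -1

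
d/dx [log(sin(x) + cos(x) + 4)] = (-sin(x) + cos(x))/(sin(x) + cos(x) + 4)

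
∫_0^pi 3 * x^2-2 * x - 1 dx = 2 + (-2 + pi)*(1 + pi + pi^2)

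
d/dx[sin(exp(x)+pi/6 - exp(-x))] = (exp(2*x) + 1)*exp(-x)*sin(-exp(x) + pi/3 + exp(-x))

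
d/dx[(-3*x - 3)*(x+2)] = -6*x - 9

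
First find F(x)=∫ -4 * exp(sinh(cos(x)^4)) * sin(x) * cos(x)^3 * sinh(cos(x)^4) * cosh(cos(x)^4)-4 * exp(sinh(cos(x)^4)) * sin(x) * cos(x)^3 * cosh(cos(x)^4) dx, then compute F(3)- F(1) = -exp(sinh(cos(1)^4))*sinh(cos(1)^4) + exp(sinh(cos(3)^4))*sinh(cos(3)^4)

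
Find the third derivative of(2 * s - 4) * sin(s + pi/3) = -2*s*cos(s + pi/3) - 6*sin(s + pi/3) + 4*cos(s + pi/3)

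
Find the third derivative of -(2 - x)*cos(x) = x*sin(x) - 2*sin(x) - 3*cos(x)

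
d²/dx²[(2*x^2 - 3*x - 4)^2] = 48*x^2 - 72*x - 14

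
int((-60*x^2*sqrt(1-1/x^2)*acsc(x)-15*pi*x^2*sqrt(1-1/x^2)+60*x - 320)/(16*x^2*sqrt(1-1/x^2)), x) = -5*(3*x - 16)*(4*acsc(x) + pi)/16 + C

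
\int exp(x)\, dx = exp(x) + C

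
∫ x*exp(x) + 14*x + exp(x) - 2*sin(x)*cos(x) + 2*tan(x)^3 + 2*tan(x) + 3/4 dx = 7*x^2 + x*exp(x) + 3*x/4 + cos(x)^2 + tan(x)^2 + C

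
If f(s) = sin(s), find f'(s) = cos(s)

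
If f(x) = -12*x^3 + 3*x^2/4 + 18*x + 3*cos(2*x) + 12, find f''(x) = -72*x - 12*cos(2*x) + 3/2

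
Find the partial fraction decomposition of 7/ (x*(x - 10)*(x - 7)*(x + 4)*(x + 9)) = 7/(13680*(x + 9)) - 1/(440*(x + 4)) - 1/(528*(x - 7)) + 1/(1140*(x - 10)) + 1/(360*x)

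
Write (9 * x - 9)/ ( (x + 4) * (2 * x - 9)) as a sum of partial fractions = 63/(17*(2*x - 9)) + 45/(17*(x + 4))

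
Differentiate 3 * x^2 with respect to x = 6*x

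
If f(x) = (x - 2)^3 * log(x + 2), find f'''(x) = (6*x^3*log(x + 2) + 11*x^3 + 36*x^2*log(x + 2) + 42*x^2 + 72*x*log(x + 2) - 12*x + 48*log(x + 2) - 232)/(x^3 + 6*x^2 + 12*x + 8)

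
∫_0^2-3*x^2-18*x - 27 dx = -98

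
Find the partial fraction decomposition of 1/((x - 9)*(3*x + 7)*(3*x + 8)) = 3/(35*(3*x + 8)) - 3/(34*(3*x + 7)) + 1/(1190*(x - 9))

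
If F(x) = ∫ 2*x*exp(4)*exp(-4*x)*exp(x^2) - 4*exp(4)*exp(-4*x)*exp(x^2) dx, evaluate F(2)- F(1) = 1 - E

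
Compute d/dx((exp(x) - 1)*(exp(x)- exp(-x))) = (2*exp(3*x) - exp(2*x) - 1)*exp(-x)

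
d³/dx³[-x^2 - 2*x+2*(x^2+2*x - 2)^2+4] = 48*x + 48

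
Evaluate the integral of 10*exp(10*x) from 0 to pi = -1 + exp(10*pi)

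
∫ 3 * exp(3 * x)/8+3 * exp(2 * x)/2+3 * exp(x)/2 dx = (exp(x) + 2)^3/8 + C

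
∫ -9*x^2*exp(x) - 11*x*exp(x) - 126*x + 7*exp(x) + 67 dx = -(9*x - 7)*(x*exp(x) + 7*x - 2) + C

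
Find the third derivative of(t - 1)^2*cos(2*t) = 8*t^2*sin(2*t) - 16*t*sin(2*t) - 24*t*cos(2*t) - 4*sin(2*t) + 24*cos(2*t)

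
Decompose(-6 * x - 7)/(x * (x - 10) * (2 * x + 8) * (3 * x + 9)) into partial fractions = -17/(336*(x + 4)) + 11/(234*(x + 3)) - 67/(10920*(x - 10)) + 7/(720*x)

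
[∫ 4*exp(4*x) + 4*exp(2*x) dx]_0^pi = -4 + (1 + exp(2*pi))^2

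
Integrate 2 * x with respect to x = x^2 + C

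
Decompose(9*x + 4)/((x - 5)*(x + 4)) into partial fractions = 32/(9*(x + 4)) + 49/(9*(x - 5))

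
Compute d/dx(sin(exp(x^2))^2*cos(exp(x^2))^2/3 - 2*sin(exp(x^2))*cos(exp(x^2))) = x*(sin(4*exp(x^2))/3 - 4*cos(2*exp(x^2)))*exp(x^2)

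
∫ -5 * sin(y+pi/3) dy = 5*cos(y + pi/3) + C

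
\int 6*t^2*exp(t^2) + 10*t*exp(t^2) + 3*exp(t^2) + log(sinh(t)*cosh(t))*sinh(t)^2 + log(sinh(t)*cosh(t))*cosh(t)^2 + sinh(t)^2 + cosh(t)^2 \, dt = (3*t + 5)*exp(t^2) + log(sinh(2*t)/2)*sinh(2*t)/2 + C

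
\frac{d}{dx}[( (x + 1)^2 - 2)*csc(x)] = (-x^2*cos(x)/sin(x) + 2*x - 2*x*cos(x)/sin(x) + 2 + cos(x)/sin(x))/sin(x)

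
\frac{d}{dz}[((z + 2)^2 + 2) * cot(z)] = -z^2/sin(z)^2 + 2*z/tan(z) - 4*z/sin(z)^2 + 4/tan(z) - 6/sin(z)^2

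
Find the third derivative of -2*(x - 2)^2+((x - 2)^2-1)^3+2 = 120*x^3 - 720*x^2 + 1368*x - 816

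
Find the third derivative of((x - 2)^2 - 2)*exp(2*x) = 8*x^2*exp(2*x) - 8*x*exp(2*x) - 20*exp(2*x)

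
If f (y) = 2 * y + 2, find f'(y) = 2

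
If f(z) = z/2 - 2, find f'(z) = 1/2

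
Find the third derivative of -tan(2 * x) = -48*tan(2*x)^4 - 64*tan(2*x)^2 - 16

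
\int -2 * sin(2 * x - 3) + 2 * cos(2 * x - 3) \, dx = sin(2*x - 3) + cos(2*x - 3) + C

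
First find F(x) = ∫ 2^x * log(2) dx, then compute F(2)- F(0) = 3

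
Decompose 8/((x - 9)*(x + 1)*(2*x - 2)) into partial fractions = 1/(5*(x + 1)) - 1/(4*(x - 1)) + 1/(20*(x - 9))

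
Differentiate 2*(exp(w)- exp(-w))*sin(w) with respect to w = 2*sqrt(2)*(exp(2*w)*sin(w + pi/4) - cos(w + pi/4))*exp(-w)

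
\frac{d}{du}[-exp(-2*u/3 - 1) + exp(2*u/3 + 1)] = (2*exp(4*u/3 + 2) + 2)*exp(-2*u/3 - 1)/3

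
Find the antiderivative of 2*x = x^2 + C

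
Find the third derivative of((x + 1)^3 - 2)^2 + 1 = 120*x^3 + 360*x^2 + 360*x + 96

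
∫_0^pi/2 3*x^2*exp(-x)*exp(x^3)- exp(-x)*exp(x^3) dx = -1 + exp(-pi/2 + pi^3/8)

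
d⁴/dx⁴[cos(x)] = cos(x)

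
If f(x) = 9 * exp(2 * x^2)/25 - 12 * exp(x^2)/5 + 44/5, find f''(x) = 144*x^2*exp(2*x^2)/25 - 48*x^2*exp(x^2)/5 + 36*exp(2*x^2)/25 - 24*exp(x^2)/5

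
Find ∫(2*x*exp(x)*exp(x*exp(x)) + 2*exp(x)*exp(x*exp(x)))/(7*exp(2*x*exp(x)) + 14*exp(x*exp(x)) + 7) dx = 2*(8*exp(x*exp(x)) + 7)/(7*(exp(x*exp(x)) + 1)) + C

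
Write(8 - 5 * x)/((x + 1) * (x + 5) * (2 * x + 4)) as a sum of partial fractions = 11/(8*(x + 5)) - 3/(x + 2) + 13/(8*(x + 1))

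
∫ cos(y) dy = sin(y) + C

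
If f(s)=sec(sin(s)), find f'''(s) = (3*sin(s) - 6*sin(s)/cos(sin(s))^2 - sin(sin(s))*cos(s)^2/cos(sin(s)) + 6*sin(sin(s))*cos(s)^2/cos(sin(s))^3 - sin(sin(s))/cos(sin(s)))*cos(s)/cos(sin(s))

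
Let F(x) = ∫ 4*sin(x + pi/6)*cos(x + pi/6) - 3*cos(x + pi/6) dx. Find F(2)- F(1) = -3*sin(pi/6 + 2) + cos(pi/3 + 2) - cos(pi/3 + 4) + 3*sin(pi/6 + 1)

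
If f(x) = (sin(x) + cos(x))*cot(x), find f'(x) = -sqrt(2)*sin(x + pi/4) - cos(x)/sin(x)^2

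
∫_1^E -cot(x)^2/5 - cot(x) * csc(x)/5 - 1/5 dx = 1/(5*tan(E)) - 1/(5*sin(1)) - 1/(5*tan(1)) + 1/(5*sin(E))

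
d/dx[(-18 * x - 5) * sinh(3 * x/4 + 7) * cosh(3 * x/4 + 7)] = -27*x*cosh(3*x/2 + 14)/2 - 9*sinh(3*x/2 + 14) - 15*cosh(3*x/2 + 14)/4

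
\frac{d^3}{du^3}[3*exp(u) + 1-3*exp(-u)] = (3*exp(2*u) + 3)*exp(-u)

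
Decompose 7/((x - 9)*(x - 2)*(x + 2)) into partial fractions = 7/(44*(x + 2)) - 1/(4*(x - 2)) + 1/(11*(x - 9))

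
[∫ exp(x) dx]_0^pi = -1 + exp(pi)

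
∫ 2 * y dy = y^2 + C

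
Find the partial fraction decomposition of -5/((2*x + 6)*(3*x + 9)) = -5/(6*(x + 3)^2)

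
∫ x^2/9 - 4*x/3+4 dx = x^3/27 - 2*x^2/3 + 4*x + C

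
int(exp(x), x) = exp(x) + C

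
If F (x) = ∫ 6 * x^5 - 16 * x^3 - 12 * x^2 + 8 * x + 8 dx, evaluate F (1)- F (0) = 5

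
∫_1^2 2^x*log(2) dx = 2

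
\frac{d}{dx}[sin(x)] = cos(x)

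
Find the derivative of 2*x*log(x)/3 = 2*log(x)/3 + 2/3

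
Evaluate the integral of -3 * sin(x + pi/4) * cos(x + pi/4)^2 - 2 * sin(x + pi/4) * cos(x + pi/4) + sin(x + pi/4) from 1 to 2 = cos(pi/4 + 2)^3 - 1/2 + cos(pi/4 + 1) - cos(pi/4 + 1)^3 + sin(2)/2 + (1 - sin(4))/2 - cos(pi/4 + 2)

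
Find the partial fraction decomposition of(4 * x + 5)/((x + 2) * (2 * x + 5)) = 10/(2*x + 5) - 3/(x + 2)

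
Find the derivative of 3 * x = 3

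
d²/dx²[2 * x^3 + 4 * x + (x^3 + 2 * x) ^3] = 72*x^7 + 252*x^5 + 240*x^3 + 60*x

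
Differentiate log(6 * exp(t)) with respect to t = 1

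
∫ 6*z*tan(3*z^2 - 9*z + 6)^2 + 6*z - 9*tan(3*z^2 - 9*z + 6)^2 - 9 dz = tan(3*z^2 - 9*z + 6) + C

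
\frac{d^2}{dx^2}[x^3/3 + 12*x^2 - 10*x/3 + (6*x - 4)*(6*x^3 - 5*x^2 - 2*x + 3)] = 432*x^2 - 322*x + 40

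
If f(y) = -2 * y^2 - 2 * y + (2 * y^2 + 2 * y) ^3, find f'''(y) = 960*y^3 + 1440*y^2 + 576*y + 48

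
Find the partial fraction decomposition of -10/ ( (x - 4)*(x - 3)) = 10/(x - 3) - 10/(x - 4)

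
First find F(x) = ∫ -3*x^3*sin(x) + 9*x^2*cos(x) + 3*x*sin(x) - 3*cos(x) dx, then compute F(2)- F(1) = 18*cos(2)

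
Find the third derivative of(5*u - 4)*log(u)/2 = (-5*u - 8)/(2*u^3)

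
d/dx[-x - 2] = -1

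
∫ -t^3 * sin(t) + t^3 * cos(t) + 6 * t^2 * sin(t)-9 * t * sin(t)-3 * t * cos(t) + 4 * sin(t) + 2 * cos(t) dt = sqrt(2)*(t - 1)^3*sin(t + pi/4) + C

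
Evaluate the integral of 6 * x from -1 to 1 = 0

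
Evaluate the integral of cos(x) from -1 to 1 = 2*sin(1)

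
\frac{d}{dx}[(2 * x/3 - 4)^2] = 8*x/9 - 16/3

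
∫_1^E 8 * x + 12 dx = -25 + (3 + 2*E)^2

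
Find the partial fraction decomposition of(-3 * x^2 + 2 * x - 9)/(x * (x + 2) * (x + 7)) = -34/(7*(x + 7)) + 5/(2*(x + 2)) - 9/(14*x)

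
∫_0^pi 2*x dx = pi^2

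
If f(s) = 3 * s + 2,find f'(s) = 3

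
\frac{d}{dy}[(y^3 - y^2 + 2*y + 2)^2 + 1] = 6*y^5 - 10*y^4 + 20*y^3 + 8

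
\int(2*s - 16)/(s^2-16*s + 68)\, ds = log((s - 8)^2/4 + 1) + C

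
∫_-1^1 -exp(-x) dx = -E + exp(-1)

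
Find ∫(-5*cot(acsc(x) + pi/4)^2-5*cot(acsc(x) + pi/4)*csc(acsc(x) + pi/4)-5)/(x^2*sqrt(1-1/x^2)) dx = -5*cot(acsc(x) + pi/4) - 5*csc(acsc(x) + pi/4) + C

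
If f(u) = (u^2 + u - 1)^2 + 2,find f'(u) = 4*u^3 + 6*u^2 - 2*u - 2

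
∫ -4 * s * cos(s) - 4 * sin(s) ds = -4*s*sin(s) + C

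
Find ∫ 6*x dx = 3*x^2 + C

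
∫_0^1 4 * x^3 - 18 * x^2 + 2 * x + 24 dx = 20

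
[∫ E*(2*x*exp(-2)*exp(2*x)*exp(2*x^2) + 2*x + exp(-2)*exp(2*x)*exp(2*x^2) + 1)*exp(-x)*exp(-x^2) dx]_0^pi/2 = -exp(-1) - exp(-pi^2/4 - pi/2 + 1) + E + exp(-1 + pi/2 + pi^2/4)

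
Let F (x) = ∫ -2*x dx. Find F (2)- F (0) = -4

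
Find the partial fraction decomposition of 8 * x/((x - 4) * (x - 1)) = -8/(3*(x - 1)) + 32/(3*(x - 4))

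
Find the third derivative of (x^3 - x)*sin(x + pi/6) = -x^3*cos(x + pi/6) - 9*x^2*sin(x + pi/6) + 19*x*cos(x + pi/6) + 9*sin(x + pi/6)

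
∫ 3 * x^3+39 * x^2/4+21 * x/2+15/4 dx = 3*x^4/4 + 13*x^3/4 + 21*x^2/4 + 15*x/4 + C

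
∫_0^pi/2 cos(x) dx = 1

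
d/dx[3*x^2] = 6*x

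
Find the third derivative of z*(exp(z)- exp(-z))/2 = (z*exp(2*z) + z + 3*exp(2*z) - 3)*exp(-z)/2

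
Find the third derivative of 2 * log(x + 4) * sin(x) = (-2*x^3*log(x + 4)*cos(x) - 24*x^2*log(x + 4)*cos(x) - 6*x^2*sin(x) - 96*x*log(x + 4)*cos(x) - 48*x*sin(x) - 6*x*cos(x) - 128*log(x + 4)*cos(x) - 92*sin(x) - 24*cos(x))/(x^3 + 12*x^2 + 48*x + 64)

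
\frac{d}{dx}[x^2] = 2*x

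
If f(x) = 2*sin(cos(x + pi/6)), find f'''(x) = 2*sin(x + pi/6)^3*cos(cos(x + pi/6)) - 6*sin(x + pi/6)*sin(cos(x + pi/6))*cos(x + pi/6) + 2*sin(x + pi/6)*cos(cos(x + pi/6))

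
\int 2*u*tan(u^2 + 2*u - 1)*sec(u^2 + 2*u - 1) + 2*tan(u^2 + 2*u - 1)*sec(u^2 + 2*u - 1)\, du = sec((u + 1)^2 - 2) + C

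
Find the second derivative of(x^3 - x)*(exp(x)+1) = x^3*exp(x) + 6*x^2*exp(x) + 5*x*exp(x) + 6*x - 2*exp(x)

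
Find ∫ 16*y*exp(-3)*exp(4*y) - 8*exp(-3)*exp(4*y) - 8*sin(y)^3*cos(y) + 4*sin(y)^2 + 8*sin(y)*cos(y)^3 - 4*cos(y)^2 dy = (4*y - 3)*exp(4*y - 3) - 2*sin(2*y) - cos(4*y)/2 + C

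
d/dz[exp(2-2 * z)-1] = -2*exp(2 - 2*z)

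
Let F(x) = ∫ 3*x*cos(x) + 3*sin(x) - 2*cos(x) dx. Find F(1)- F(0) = sin(1)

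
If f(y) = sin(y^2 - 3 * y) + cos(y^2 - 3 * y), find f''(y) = -4*sqrt(2)*y^2*sin(y^2 - 3*y + pi/4) + 12*sqrt(2)*y*cos(-y^2 + 3*y + pi/4) - 11*sin(y*(y - 3)) - 7*cos(y*(y - 3))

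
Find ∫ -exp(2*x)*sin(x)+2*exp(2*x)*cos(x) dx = exp(2*x)*cos(x) + C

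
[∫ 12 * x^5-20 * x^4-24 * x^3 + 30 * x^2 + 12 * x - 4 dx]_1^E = -2*exp(3) - 6 + 4*E + 2*exp(2) + 2*(-exp(3) - 1 + 2*E + exp(2))^2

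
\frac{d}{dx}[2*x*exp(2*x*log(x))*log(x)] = 4*x*exp(2*x*log(x))*log(x)^2 + 4*x*exp(2*x*log(x))*log(x) + 2*exp(2*x*log(x))*log(x) + 2*exp(2*x*log(x))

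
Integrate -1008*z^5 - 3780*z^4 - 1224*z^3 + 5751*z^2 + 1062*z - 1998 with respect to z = -168*z^6 - 756*z^5 - 306*z^4 + 1917*z^3 + 531*z^2 - 1998*z + C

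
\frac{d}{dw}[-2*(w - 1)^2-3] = 4 - 4*w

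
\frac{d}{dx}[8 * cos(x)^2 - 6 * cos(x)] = 6*sin(x) - 8*sin(2*x)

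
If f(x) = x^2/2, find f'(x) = x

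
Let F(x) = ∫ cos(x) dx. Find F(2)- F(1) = -sin(1) + sin(2)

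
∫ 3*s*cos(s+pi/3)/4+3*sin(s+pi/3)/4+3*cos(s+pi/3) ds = (3*s/4 + 3)*sin(s + pi/3) + C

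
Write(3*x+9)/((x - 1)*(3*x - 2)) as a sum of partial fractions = -33/(3*x - 2) + 12/(x - 1)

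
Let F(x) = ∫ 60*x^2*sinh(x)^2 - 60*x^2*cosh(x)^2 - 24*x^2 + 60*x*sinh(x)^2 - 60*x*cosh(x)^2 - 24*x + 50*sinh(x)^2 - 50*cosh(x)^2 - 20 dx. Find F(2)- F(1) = -392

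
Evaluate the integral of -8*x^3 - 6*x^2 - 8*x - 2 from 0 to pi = (-2*pi - 2)*(-1 + 2*pi + pi^3) - 2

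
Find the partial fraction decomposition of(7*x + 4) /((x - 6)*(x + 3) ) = 17/(9*(x + 3)) + 46/(9*(x - 6))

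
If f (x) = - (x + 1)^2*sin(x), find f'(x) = -x^2*cos(x) - 2*x*sin(x) - 2*x*cos(x) - 2*sin(x) - cos(x)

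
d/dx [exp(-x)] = -exp(-x)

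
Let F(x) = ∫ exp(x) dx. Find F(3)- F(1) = -E + exp(3)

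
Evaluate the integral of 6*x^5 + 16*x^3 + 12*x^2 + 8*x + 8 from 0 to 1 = 21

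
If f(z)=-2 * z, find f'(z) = -2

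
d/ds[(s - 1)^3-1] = 3*s^2 - 6*s + 3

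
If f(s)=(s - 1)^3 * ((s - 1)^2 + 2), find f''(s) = 20*s^3 - 60*s^2 + 72*s - 32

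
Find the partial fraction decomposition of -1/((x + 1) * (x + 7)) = 1/(6*(x + 7)) - 1/(6*(x + 1))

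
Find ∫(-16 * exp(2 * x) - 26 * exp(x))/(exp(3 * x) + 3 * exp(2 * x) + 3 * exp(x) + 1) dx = (-136*exp(2*x) - 192*exp(x) - 31)/(5*(exp(2*x) + 2*exp(x) + 1)) + C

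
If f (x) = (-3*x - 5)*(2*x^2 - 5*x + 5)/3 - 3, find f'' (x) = 10/3 - 12*x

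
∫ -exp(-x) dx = exp(-x) + C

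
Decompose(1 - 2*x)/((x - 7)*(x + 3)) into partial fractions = -7/(10*(x + 3)) - 13/(10*(x - 7))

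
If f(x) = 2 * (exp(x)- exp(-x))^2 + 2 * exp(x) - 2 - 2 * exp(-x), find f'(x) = (4*exp(4*x) + 2*exp(3*x) + 2*exp(x) - 4)*exp(-2*x)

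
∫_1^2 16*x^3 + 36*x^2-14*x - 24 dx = 99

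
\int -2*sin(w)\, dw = 2*cos(w) + C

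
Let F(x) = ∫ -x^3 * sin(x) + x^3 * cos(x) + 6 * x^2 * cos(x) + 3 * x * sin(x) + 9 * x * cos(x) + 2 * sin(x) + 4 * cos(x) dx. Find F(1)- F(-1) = 8*cos(1) + 8*sin(1)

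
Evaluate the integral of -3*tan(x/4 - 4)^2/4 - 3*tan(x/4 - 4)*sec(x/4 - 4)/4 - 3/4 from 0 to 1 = 3/cos(4) - 3*tan(4) + 3*tan(15/4) - 3/cos(15/4)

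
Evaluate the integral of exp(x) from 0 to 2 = -1 + exp(2)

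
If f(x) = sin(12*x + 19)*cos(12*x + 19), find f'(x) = 12*cos(24*x + 38)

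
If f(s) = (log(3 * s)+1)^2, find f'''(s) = (4*log(s) - 2 + 4*log(3))/s^3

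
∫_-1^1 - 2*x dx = 0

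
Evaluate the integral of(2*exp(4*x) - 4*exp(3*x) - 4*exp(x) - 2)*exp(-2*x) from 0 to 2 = -4 + (-2 - exp(-2) + exp(2))^2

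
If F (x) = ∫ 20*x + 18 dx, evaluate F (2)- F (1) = 48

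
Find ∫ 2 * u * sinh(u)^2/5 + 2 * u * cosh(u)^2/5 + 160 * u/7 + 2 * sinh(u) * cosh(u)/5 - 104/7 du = u*(400*u + 7*sinh(2*u) - 520)/35 + C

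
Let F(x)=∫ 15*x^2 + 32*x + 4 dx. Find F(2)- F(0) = 112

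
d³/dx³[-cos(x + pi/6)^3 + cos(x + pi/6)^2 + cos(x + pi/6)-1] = 6*sin(x + pi/6)^3 - 21*sin(x + pi/6)*cos(x + pi/6)^2 + sin(x + pi/6) + 4*sin(2*x + pi/3)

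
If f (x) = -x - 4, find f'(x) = -1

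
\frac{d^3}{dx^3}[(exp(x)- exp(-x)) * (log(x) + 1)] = (x^3*exp(2*x)*log(x) + x^3*exp(2*x) + x^3*log(x) + x^3 + 3*x^2*exp(2*x) - 3*x^2 - 3*x*exp(2*x) - 3*x + 2*exp(2*x) - 2)*exp(-x)/x^3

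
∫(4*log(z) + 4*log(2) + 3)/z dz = (2*log(2*z) + 3)*log(2*z) + C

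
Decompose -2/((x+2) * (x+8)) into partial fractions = 1/(3*(x + 8)) - 1/(3*(x + 2))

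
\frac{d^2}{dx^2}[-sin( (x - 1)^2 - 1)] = 4*x^2*sin(x*(x - 2)) - 8*x*sin(x*(x - 2)) + 4*sin(x*(x - 2)) - 2*cos(x*(x - 2))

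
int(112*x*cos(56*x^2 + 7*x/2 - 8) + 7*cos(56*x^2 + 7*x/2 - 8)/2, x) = sin(56*x^2 + 7*x/2 - 8) + C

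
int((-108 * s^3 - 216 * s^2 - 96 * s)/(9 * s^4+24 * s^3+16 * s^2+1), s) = -3*log(s^2*(3*s + 4)^2 + 1) + C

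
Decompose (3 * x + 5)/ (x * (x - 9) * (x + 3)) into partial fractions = -1/(9*(x + 3)) + 8/(27*(x - 9)) - 5/(27*x)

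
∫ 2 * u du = u^2 + C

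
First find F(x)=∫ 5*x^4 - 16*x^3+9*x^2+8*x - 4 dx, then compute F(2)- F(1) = 0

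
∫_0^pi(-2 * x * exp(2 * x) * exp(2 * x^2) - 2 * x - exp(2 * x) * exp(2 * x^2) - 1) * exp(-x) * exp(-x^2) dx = -exp(pi + pi^2) + exp(-pi^2 - pi)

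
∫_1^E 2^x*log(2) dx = -2 + 2^E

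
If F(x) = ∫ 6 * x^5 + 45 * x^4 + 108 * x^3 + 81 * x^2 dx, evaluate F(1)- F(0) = 64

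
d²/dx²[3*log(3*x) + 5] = -3/x^2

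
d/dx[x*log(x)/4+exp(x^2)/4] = x*exp(x^2)/2 + log(x)/4 + 1/4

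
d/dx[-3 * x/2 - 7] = -3/2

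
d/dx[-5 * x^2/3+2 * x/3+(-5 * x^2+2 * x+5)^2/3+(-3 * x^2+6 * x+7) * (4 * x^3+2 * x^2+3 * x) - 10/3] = -60*x^4 + 316*x^3/3 + 73*x^2 + 30*x + 85/3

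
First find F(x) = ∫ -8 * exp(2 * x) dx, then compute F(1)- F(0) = 4 - 4*exp(2)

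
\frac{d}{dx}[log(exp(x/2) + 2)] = exp(x/2)/(2*exp(x/2) + 4)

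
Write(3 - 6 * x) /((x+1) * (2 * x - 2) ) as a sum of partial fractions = -9/(4*(x + 1)) - 3/(4*(x - 1))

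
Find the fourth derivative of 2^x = 2^x*log(2)^4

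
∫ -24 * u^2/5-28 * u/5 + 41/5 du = -8*u^3/5 - 14*u^2/5 + 41*u/5 + C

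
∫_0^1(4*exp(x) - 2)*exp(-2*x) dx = -1 + (-2 + exp(-1))^2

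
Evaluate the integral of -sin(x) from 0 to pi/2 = -1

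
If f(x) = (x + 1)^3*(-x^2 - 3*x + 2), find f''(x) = -20*x^3 - 72*x^2 - 60*x - 8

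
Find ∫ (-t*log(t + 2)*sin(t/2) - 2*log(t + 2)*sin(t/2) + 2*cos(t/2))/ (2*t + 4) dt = log(t + 2)*cos(t/2) + C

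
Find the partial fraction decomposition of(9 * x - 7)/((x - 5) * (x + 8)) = 79/(13*(x + 8)) + 38/(13*(x - 5))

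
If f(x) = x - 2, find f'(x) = 1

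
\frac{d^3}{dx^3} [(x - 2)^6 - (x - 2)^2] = 120*x^3 - 720*x^2 + 1440*x - 960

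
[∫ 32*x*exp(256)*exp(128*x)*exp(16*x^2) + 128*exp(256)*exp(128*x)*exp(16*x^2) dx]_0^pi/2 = -exp(256) + exp((-16 - 2*pi)^2)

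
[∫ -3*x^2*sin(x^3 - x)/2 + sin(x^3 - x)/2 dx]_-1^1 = 0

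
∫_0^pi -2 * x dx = -pi^2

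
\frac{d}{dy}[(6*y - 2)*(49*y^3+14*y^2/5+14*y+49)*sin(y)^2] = 294*y^4*sin(2*y) + 1176*y^3*sin(y)^2 - 406*y^3*sin(2*y)/5 - 1218*y^2*sin(y)^2/5 + 392*y^2*sin(2*y)/5 + 784*y*sin(y)^2/5 + 266*y*sin(2*y) + 266*sin(y)^2 - 98*sin(2*y)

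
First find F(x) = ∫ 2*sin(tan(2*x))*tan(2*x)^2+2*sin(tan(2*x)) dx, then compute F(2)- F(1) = cos(tan(2)) - cos(tan(4))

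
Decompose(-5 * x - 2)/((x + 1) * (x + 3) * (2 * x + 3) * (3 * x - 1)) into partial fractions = -9/(40*(3*x - 1)) + 4/(3*(2*x + 3)) - 13/(60*(x + 3)) - 3/(8*(x + 1))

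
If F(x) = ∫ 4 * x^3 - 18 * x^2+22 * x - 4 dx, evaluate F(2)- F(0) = 4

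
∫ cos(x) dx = sin(x) + C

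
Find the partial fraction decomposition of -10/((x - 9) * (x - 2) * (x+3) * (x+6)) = 1/(36*(x + 6)) - 1/(18*(x + 3)) + 1/(28*(x - 2)) - 1/(126*(x - 9))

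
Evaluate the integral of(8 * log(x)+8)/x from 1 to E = 12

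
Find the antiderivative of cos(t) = sin(t) + C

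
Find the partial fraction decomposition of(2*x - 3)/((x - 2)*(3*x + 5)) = 19/(11*(3*x + 5)) + 1/(11*(x - 2))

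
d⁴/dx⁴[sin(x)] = sin(x)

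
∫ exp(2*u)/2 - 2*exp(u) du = (exp(u) - 4)^2/4 + C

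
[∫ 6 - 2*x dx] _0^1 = 5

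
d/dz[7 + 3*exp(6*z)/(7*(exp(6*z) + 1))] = 18*exp(6*z)/(7*exp(12*z) + 14*exp(6*z) + 7)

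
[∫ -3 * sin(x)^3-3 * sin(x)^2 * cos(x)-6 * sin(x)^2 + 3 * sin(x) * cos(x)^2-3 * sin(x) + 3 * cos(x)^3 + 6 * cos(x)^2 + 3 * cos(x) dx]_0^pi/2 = 0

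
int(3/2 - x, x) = -x^2/2 + 3*x/2 + C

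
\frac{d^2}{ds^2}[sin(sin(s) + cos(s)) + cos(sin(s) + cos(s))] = 2*sqrt(2)*sin(s)*sin(sqrt(2)*sin(s + pi/4) + pi/4)*cos(s) - 2*sin(s + pi/4)*cos(sqrt(2)*sin(s + pi/4) + pi/4) - sqrt(2)*sin(sqrt(2)*sin(s + pi/4) + pi/4)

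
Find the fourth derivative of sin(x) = sin(x)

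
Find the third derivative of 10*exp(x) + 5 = 10*exp(x)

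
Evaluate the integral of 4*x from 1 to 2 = 6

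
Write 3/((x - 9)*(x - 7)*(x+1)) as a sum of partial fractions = 3/(80*(x + 1)) - 3/(16*(x - 7)) + 3/(20*(x - 9))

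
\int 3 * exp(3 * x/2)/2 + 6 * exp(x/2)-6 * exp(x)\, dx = (exp(x/2) - 2)^3 + C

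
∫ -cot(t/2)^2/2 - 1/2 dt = cot(t/2) + C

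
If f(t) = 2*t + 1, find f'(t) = 2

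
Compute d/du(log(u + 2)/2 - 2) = 1/(2*u + 4)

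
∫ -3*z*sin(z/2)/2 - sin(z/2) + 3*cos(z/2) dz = (3*z + 2)*cos(z/2) + C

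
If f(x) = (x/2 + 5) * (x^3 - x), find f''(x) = 6*x^2 + 30*x - 1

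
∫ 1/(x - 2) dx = log(2*x - 4) + C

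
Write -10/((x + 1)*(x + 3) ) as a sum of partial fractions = 5/(x + 3) - 5/(x + 1)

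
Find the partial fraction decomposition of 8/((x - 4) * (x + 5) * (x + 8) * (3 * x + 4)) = -27/(440*(3*x + 4)) - 1/(90*(x + 8)) + 8/(297*(x + 5)) + 1/(216*(x - 4))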